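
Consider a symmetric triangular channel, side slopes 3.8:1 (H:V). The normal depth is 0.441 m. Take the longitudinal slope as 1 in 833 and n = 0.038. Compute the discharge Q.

Q = 0.241 m³/s

For a triangular section with side slope z = 3.8: A = zy² = 3.8×0.441² = 0.739 m²; P = 2y√(1+z²) = 2×0.441×3.929 = 3.466 m.
Hydraulic radius R = A/P = 0.739/3.466 = 0.2132 m.
Manning's equation: Q = (1/n) A R^(2/3) S^(1/2) = (1/0.038) × 0.739 × 0.2132^(2/3) × 0.0012^(1/2) = 0.241 m³/s.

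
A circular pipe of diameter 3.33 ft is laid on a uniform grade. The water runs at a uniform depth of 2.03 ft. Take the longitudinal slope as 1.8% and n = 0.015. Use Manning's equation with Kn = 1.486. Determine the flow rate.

Q = 70.5 ft³/s

For a circular section of diameter D = 3.33 ft at depth y = 2.03 ft, the central angle is θ = 2 arccos(1 − 2y/D) = 3.584 rad. Then A = (D²/8)(θ − sin θ) = 5.56 ft² and P = Dθ/2 = 5.967 ft.
Hydraulic radius R = A/P = 5.56/5.967 = 0.9319 ft.
Manning's equation: Q = (1.486/n) A R^(2/3) S^(1/2) = (1.486/0.015) × 5.56 × 0.9319^(2/3) × 0.018^(1/2) = 70.5 ft³/s.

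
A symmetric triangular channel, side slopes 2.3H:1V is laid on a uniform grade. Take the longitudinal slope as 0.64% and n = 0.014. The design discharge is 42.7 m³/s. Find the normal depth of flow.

Manning's equation rearranged: A R^(2/3) = nQ / (1·√S) = 0.014 × 42.7 / (√0.0064) = 7.473.
Trying y = 1.42 m: A R^(2/3) = 3.484 — short.
Trying y = 1.89 m: A R^(2/3) = 7.468 — close enough.

y_n = 1.89 m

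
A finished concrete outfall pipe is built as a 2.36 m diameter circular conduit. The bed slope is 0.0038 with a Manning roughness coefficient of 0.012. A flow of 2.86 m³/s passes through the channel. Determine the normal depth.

Manning's equation rearranged: A R^(2/3) = nQ / (1·√S) = 0.012 × 2.86 / (√0.0038) = 0.5567.
Trying y = 0.813 m: A R^(2/3) = 0.7852 — high.
Trying y = 0.527 m: A R^(2/3) = 0.3365 — low.
Trying y = 0.68 m: A R^(2/3) = 0.5572 — ≈ 0.5567.

y_n = 0.68 m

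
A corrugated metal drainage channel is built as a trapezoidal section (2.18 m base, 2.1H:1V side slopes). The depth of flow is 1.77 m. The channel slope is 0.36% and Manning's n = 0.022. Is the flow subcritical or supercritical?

With bottom width b = 2.18 m and side slope z = 2.1: A = (b + zy)y = (2.18 + 2.1×1.77)×1.77 = 10.44 m²; P = b + 2y√(1+z²) = 2.18 + 2×1.77×2.326 = 10.41 m.
Hydraulic radius R = A/P = 10.44/10.41 = 1.002 m.
V = (1/n) R^(2/3) √S = (1/0.022) × 1.002^(2/3) × √0.0036 = 2.731 m/s. Hydraulic depth D_h = A/T = 10.44/9.614 = 1.086 m.
Froude number Fr = V/√(g·D_h) = 2.731/√(9.81×1.086) = 0.837, which is less than 1, so the flow is subcritical.

subcritical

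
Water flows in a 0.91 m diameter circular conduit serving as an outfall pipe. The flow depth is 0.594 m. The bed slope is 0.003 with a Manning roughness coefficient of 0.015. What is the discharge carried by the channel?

Q = 0.673 m³/s

For a circular section of diameter D = 0.91 m at depth y = 0.594 m, the central angle is θ = 2 arccos(1 − 2y/D) = 3.763 rad. Then A = (D²/8)(θ − sin θ) = 0.4497 m² and P = Dθ/2 = 1.712 m.
Hydraulic radius R = A/P = 0.4497/1.712 = 0.2627 m.
Manning's equation: Q = (1/n) A R^(2/3) S^(1/2) = (1/0.015) × 0.4497 × 0.2627^(2/3) × 0.003^(1/2) = 0.673 m³/s.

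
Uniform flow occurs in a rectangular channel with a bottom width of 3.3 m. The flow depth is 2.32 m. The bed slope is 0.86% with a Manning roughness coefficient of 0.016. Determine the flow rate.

Q = 43.3 m³/s

Flow area A = b·y = 3.3 × 2.32 = 7.656 m². Wetted perimeter P = b + 2y = 3.3 + 2×2.32 = 7.94 m.
Hydraulic radius R = A/P = 7.656/7.94 = 0.9642 m.
Manning's equation: Q = (1/n) A R^(2/3) S^(1/2) = (1/0.016) × 7.656 × 0.9642^(2/3) × 0.0086^(1/2) = 43.3 m³/s.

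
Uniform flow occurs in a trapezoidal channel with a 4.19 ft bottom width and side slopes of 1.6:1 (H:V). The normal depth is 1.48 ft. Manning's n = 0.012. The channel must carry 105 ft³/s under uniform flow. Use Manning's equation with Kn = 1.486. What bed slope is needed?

With bottom width b = 4.19 ft and side slope z = 1.6: A = (b + zy)y = (4.19 + 1.6×1.48)×1.48 = 9.706 ft²; P = b + 2y√(1+z²) = 4.19 + 2×1.48×1.887 = 9.775 ft.
Hydraulic radius R = A/P = 9.706/9.775 = 0.9929 ft.
From Manning's equation, S = [nQ / (1.486 A R^(2/3))]² = [0.012 × 105 / (1.486 × 9.706 × 0.9929^(2/3))]² = 0.0077.

S = 0.0077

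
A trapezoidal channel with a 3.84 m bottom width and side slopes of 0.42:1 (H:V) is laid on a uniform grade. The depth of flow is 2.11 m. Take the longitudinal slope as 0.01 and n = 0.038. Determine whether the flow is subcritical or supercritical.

With bottom width b = 3.84 m and side slope z = 0.42: A = (b + zy)y = (3.84 + 0.42×2.11)×2.11 = 9.972 m²; P = b + 2y√(1+z²) = 3.84 + 2×2.11×1.085 = 8.417 m.
Hydraulic radius R = A/P = 9.972/8.417 = 1.185 m.
V = (1/n) R^(2/3) √S = (1/0.038) × 1.185^(2/3) × √0.01 = 2.946 m/s. Hydraulic depth D_h = A/T = 9.972/5.612 = 1.777 m.
Froude number Fr = V/√(g·D_h) = 2.946/√(9.81×1.777) = 0.706, which is less than 1, so the flow is subcritical.

subcritical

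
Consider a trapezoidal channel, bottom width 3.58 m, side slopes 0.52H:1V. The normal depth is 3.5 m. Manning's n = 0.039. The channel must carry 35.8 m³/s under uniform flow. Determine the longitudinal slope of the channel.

S = 0.0028

With bottom width b = 3.58 m and side slope z = 0.52: A = (b + zy)y = (3.58 + 0.52×3.5)×3.5 = 18.9 m²; P = b + 2y√(1+z²) = 3.58 + 2×3.5×1.127 = 11.47 m.
Hydraulic radius R = A/P = 18.9/11.47 = 1.648 m.
From Manning's equation, S = [nQ / (1 A R^(2/3))]² = [0.039 × 35.8 / (1 × 18.9 × 1.648^(2/3))]² = 0.0028.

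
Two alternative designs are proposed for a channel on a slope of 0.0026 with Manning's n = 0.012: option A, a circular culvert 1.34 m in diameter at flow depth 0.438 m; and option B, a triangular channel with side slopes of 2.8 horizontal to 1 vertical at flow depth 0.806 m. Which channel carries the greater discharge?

channel B

Channel A: For a circular section of diameter D = 1.34 m at depth y = 0.438 m, the central angle is θ = 2 arccos(1 − 2y/D) = 2.434 rad. Then A = (D²/8)(θ − sin θ) = 0.4006 m² and P = Dθ/2 = 1.631 m. Hydraulic radius R = A/P = 0.4006/1.631 = 0.2456 m. Q_A = (1/0.012)·0.4006·0.2456^(2/3)·√0.0026 = 0.6675 m³/s.
Channel B: For a triangular section with side slope z = 2.8: A = zy² = 2.8×0.806² = 1.819 m²; P = 2y√(1+z²) = 2×0.806×2.973 = 4.793 m. Hydraulic radius R = A/P = 1.819/4.793 = 0.3795 m. Q_B = (1/0.012)·1.819·0.3795^(2/3)·√0.0026 = 4.052 m³/s.
Q_A = 0.6675 m³/s vs Q_B = 4.052 m³/s, so channel B carries more.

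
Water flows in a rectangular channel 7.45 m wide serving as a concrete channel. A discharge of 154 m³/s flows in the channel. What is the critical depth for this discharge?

y_c = 3.52 m

For a rectangular channel, critical depth y_c = (q²/g)^(1/3) where q = Q/b = 154/7.45 = 20.67 m²/s.
So y_c = (20.67²/9.81)^(1/3) = 3.52 m.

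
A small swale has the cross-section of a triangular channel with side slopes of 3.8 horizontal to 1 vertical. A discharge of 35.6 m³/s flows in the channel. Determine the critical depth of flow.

y_c = 1.78 m

At critical depth, Q² T / (g A³) = 1, i.e. A³/T = Q²/g = 35.6²/9.81 = 129.2.
Trying y = 2.04 m: A³/T = 255.1 — over.
Trying y = 1.29 m: A³/T = 25.79 — short.
Trying y = 1.78 m: A³/T = 129 — close enough.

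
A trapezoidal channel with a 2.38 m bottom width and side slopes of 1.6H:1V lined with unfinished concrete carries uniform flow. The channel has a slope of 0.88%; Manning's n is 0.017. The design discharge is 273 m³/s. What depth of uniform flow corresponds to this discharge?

y_n = 3.79 m

Manning's equation rearranged: A R^(2/3) = nQ / (1·√S) = 0.017 × 273 / (√0.0088) = 49.47.
At y = 2.93 m: A R^(2/3) = 27.63 — low.
At y = 4.59 m: A R^(2/3) = 76.99 — high.
At y = 3.79 m: A R^(2/3) = 49.41 — matches.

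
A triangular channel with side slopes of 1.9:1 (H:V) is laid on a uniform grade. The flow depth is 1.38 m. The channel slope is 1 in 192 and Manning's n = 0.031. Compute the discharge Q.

Q = 6.06 m³/s

For a triangular section with side slope z = 1.9: A = zy² = 1.9×1.38² = 3.618 m²; P = 2y√(1+z²) = 2×1.38×2.147 = 5.926 m.
Hydraulic radius R = A/P = 3.618/5.926 = 0.6106 m.
Manning's equation: Q = (1/n) A R^(2/3) S^(1/2) = (1/0.031) × 3.618 × 0.6106^(2/3) × 0.005208^(1/2) = 6.06 m³/s.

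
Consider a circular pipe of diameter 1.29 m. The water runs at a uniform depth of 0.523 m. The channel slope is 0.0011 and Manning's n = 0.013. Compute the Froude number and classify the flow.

subcritical

For a circular section of diameter D = 1.29 m at depth y = 0.523 m, the central angle is θ = 2 arccos(1 − 2y/D) = 2.761 rad. Then A = (D²/8)(θ − sin θ) = 0.4971 m² and P = Dθ/2 = 1.781 m.
Hydraulic radius R = A/P = 0.4971/1.781 = 0.2791 m.
V = (1/n) R^(2/3) √S = (1/0.013) × 0.2791^(2/3) × √0.0011 = 1.09 m/s. Hydraulic depth D_h = A/T = 0.4971/1.267 = 0.3924 m.
Froude number Fr = V/√(g·D_h) = 1.09/√(9.81×0.3924) = 0.555, which is less than 1, so the flow is subcritical.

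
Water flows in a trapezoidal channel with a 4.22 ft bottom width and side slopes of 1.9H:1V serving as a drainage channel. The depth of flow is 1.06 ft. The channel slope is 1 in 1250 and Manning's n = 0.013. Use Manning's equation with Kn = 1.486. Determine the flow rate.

Q = 17.7 ft³/s

With bottom width b = 4.22 ft and side slope z = 1.9: A = (b + zy)y = (4.22 + 1.9×1.06)×1.06 = 6.608 ft²; P = b + 2y√(1+z²) = 4.22 + 2×1.06×2.147 = 8.772 ft.
Hydraulic radius R = A/P = 6.608/8.772 = 0.7533 ft.
Manning's equation: Q = (1.486/n) A R^(2/3) S^(1/2) = (1.486/0.013) × 6.608 × 0.7533^(2/3) × 0.0008^(1/2) = 17.7 ft³/s.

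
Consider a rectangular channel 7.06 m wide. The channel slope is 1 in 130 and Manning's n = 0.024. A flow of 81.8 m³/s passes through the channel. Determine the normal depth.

Manning's equation rearranged: A R^(2/3) = nQ / (1·√S) = 0.024 × 81.8 / (√0.007692) = 22.38.
Try y = 2.8 m: A R^(2/3) = 26.61 — too large.
Try y = 1.83 m: A R^(2/3) = 14.63 — too small.
Try y = 2.47 m: A R^(2/3) = 22.37 — ≈ 22.38.

y_n = 2.47 m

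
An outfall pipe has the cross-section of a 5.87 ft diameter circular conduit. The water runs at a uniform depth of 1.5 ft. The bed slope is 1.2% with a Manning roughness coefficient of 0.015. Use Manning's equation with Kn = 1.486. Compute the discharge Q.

For a circular section of diameter D = 5.87 ft at depth y = 1.5 ft, the central angle is θ = 2 arccos(1 − 2y/D) = 2.12 rad. Then A = (D²/8)(θ − sin θ) = 5.457 ft² and P = Dθ/2 = 6.222 ft.
Hydraulic radius R = A/P = 5.457/6.222 = 0.877 ft.
Manning's equation: Q = (1.486/n) A R^(2/3) S^(1/2) = (1.486/0.015) × 5.457 × 0.877^(2/3) × 0.012^(1/2) = 54.3 ft³/s.

Q = 54.3 ft³/s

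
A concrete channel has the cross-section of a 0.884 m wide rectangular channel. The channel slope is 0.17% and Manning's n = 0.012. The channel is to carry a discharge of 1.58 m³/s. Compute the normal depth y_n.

Manning's equation rearranged: A R^(2/3) = nQ / (1·√S) = 0.012 × 1.58 / (√0.0017) = 0.4598.
Try y = 1.42 m: A R^(2/3) = 0.608 — over.
Try y = 0.784 m: A R^(2/3) = 0.2985 — short.
Try y = 1.12 m: A R^(2/3) = 0.4602 — ≈ 0.4598.

y_n = 1.12 m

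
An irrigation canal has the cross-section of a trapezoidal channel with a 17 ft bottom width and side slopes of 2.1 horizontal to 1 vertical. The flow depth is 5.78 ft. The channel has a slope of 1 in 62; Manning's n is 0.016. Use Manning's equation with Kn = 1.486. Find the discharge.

With bottom width b = 17 ft and side slope z = 2.1: A = (b + zy)y = (17 + 2.1×5.78)×5.78 = 168.4 ft²; P = b + 2y√(1+z²) = 17 + 2×5.78×2.326 = 43.89 ft.
Hydraulic radius R = A/P = 168.4/43.89 = 3.837 ft.
Manning's equation: Q = (1.486/n) A R^(2/3) S^(1/2) = (1.486/0.016) × 168.4 × 3.837^(2/3) × 0.01613^(1/2) = 4870 ft³/s.

Q = 4870 ft³/s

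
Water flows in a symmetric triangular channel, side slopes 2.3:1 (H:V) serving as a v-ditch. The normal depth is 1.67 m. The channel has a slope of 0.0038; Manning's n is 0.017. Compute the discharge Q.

For a triangular section with side slope z = 2.3: A = zy² = 2.3×1.67² = 6.414 m²; P = 2y√(1+z²) = 2×1.67×2.508 = 8.377 m.
Hydraulic radius R = A/P = 6.414/8.377 = 0.7658 m.
Manning's equation: Q = (1/n) A R^(2/3) S^(1/2) = (1/0.017) × 6.414 × 0.7658^(2/3) × 0.0038^(1/2) = 19.5 m³/s.

Q = 19.5 m³/s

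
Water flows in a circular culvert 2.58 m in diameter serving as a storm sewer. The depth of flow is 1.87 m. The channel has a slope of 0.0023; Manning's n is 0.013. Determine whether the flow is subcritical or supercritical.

For a circular section of diameter D = 2.58 m at depth y = 1.87 m, the central angle is θ = 2 arccos(1 − 2y/D) = 4.074 rad. Then A = (D²/8)(θ − sin θ) = 4.058 m² and P = Dθ/2 = 5.256 m.
Hydraulic radius R = A/P = 4.058/5.256 = 0.7722 m.
V = (1/n) R^(2/3) √S = (1/0.013) × 0.7722^(2/3) × √0.0023 = 3.105 m/s. Hydraulic depth D_h = A/T = 4.058/2.305 = 1.761 m.
Froude number Fr = V/√(g·D_h) = 3.105/√(9.81×1.761) = 0.747, which is less than 1, so the flow is subcritical.

subcritical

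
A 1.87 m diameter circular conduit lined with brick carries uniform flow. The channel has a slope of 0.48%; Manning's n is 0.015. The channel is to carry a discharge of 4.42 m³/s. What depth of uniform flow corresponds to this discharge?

y_n = 1.02 m

Manning's equation rearranged: A R^(2/3) = nQ / (1·√S) = 0.015 × 4.42 / (√0.0048) = 0.957.
Try y = 0.888 m: A R^(2/3) = 0.7571 — short.
Try y = 1.13 m: A R^(2/3) = 1.124 — over.
Try y = 1.02 m: A R^(2/3) = 0.956 — ≈ 0.957.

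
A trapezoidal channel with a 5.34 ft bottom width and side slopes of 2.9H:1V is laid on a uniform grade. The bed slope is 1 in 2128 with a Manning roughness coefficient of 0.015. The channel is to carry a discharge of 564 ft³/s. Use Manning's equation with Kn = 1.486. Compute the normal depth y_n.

Manning's equation rearranged: A R^(2/3) = nQ / (1.486·√S) = 0.015 × 564 / (1.486 × √0.0004699) = 262.6.
At y = 3.93 ft: A R^(2/3) = 112.4 — too small.
At y = 6.35 ft: A R^(2/3) = 341.4 — too large.
At y = 5.68 ft: A R^(2/3) = 262.4 — close enough.

y_n = 5.68 ft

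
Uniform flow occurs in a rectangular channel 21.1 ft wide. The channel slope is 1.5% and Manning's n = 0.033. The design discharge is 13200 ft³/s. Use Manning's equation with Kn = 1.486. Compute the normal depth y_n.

y_n = 29 ft

Manning's equation rearranged: A R^(2/3) = nQ / (1.486·√S) = 0.033 × 13200 / (1.486 × √0.015) = 2393.
Trying y = 24 ft: A R^(2/3) = 1911 — too small.
Trying y = 34.5 ft: A R^(2/3) = 2931 — too large.
Trying y = 29 ft: A R^(2/3) = 2393 — matches.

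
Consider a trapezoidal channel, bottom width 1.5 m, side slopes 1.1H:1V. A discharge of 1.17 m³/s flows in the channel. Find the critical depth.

At critical depth, Q² T / (g A³) = 1, i.e. A³/T = Q²/g = 1.17²/9.81 = 0.1395.
Try y = 0.444 m: A³/T = 0.2778 — too large.
Try y = 0.272 m: A³/T = 0.05585 — too small.
Try y = 0.361 m: A³/T = 0.14 — ≈ 0.1395.

y_c = 0.361 m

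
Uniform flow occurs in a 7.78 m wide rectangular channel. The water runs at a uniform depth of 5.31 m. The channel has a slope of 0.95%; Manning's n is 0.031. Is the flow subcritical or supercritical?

Flow area A = b·y = 7.78 × 5.31 = 41.31 m². Wetted perimeter P = b + 2y = 7.78 + 2×5.31 = 18.4 m.
Hydraulic radius R = A/P = 41.31/18.4 = 2.245 m.
V = (1/n) R^(2/3) √S = (1/0.031) × 2.245^(2/3) × √0.0095 = 5.391 m/s. Hydraulic depth D_h = A/T = 41.31/7.78 = 5.31 m.
Froude number Fr = V/√(g·D_h) = 5.391/√(9.81×5.31) = 0.747, which is less than 1, so the flow is subcritical.

subcritical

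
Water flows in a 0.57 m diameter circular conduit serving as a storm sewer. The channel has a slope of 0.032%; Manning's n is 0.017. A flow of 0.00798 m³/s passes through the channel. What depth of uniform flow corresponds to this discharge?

Manning's equation rearranged: A R^(2/3) = nQ / (1·√S) = 0.017 × 0.00798 / (√0.00032) = 0.007584.
Trying y = 0.104 m: A R^(2/3) = 0.005059 — low.
Trying y = 0.141 m: A R^(2/3) = 0.009338 — high.
Trying y = 0.127 m: A R^(2/3) = 0.007579 — ≈ 0.007584.

y_n = 0.127 m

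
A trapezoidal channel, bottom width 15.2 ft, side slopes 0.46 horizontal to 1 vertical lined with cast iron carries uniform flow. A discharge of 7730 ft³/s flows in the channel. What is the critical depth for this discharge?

At critical depth, Q² T / (g A³) = 1, i.e. A³/T = Q²/g = 7730²/32.2 = 1856000.
At y = 13.3 ft: A³/T = 830800 — short.
At y = 19 ft: A³/T = 2880000 — over.
At y = 16.8 ft: A³/T = 1864000 — close enough.

y_c = 16.8 ft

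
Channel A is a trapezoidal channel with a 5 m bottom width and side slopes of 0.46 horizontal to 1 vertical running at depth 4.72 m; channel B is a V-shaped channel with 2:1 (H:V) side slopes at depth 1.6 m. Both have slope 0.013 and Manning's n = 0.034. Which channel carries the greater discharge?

channel A

Channel A: With bottom width b = 5 m and side slope z = 0.46: A = (b + zy)y = (5 + 0.46×4.72)×4.72 = 33.85 m²; P = b + 2y√(1+z²) = 5 + 2×4.72×1.101 = 15.39 m. Hydraulic radius R = A/P = 33.85/15.39 = 2.199 m. Q_A = (1/0.034)·33.85·2.199^(2/3)·√0.013 = 192 m³/s.
Channel B: For a triangular section with side slope z = 2: A = zy² = 2×1.6² = 5.12 m²; P = 2y√(1+z²) = 2×1.6×2.236 = 7.155 m. Hydraulic radius R = A/P = 5.12/7.155 = 0.7155 m. Q_B = (1/0.034)·5.12·0.7155^(2/3)·√0.013 = 13.74 m³/s.
Q_A = 192 m³/s vs Q_B = 13.74 m³/s, so channel A carries more.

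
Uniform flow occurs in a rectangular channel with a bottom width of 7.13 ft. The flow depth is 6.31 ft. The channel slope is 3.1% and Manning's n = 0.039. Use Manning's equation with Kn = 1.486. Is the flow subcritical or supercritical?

subcritical

Flow area A = b·y = 7.13 × 6.31 = 44.99 ft². Wetted perimeter P = b + 2y = 7.13 + 2×6.31 = 19.75 ft.
Hydraulic radius R = A/P = 44.99/19.75 = 2.278 ft.
V = (1.486/n) R^(2/3) √S = (1.486/0.039) × 2.278^(2/3) × √0.031 = 11.61 ft/s. Hydraulic depth D_h = A/T = 44.99/7.13 = 6.31 ft.
Froude number Fr = V/√(g·D_h) = 11.61/√(32.2×6.31) = 0.815, which is less than 1, so the flow is subcritical.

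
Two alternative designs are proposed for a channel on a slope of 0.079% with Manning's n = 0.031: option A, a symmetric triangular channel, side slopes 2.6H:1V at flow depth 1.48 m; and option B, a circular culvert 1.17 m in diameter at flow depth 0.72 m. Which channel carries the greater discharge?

Channel A: For a triangular section with side slope z = 2.6: A = zy² = 2.6×1.48² = 5.695 m²; P = 2y√(1+z²) = 2×1.48×2.786 = 8.246 m. Hydraulic radius R = A/P = 5.695/8.246 = 0.6907 m. Q_A = (1/0.031)·5.695·0.6907^(2/3)·√0.00079 = 4.035 m³/s.
Channel B: For a circular section of diameter D = 1.17 m at depth y = 0.72 m, the central angle is θ = 2 arccos(1 − 2y/D) = 3.607 rad. Then A = (D²/8)(θ − sin θ) = 0.6941 m² and P = Dθ/2 = 2.11 m. Hydraulic radius R = A/P = 0.6941/2.11 = 0.3289 m. Q_B = (1/0.031)·0.6941·0.3289^(2/3)·√0.00079 = 0.2999 m³/s.
Q_A = 4.035 m³/s vs Q_B = 0.2999 m³/s, so channel A carries more.

channel A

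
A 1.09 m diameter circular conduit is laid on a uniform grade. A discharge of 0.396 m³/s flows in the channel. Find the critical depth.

At critical depth, Q² T / (g A³) = 1, i.e. A³/T = Q²/g = 0.396²/9.81 = 0.01599.
Try y = 0.291 m: A³/T = 0.008306 — low.
Try y = 0.426 m: A³/T = 0.03627 — high.
Try y = 0.344 m: A³/T = 0.0159 — matches.

y_c = 0.344 m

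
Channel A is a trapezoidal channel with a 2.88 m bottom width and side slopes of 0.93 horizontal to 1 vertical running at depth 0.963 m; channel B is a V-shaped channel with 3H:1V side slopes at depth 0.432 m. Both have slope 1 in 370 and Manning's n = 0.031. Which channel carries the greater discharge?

Channel A: With bottom width b = 2.88 m and side slope z = 0.93: A = (b + zy)y = (2.88 + 0.93×0.963)×0.963 = 3.636 m²; P = b + 2y√(1+z²) = 2.88 + 2×0.963×1.366 = 5.51 m. Hydraulic radius R = A/P = 3.636/5.51 = 0.6599 m. Q_A = (1/0.031)·3.636·0.6599^(2/3)·√0.002703 = 4.621 m³/s.
Channel B: For a triangular section with side slope z = 3: A = zy² = 3×0.432² = 0.5599 m²; P = 2y√(1+z²) = 2×0.432×3.162 = 2.732 m. Hydraulic radius R = A/P = 0.5599/2.732 = 0.2049 m. Q_B = (1/0.031)·0.5599·0.2049^(2/3)·√0.002703 = 0.3263 m³/s.
Q_A = 4.621 m³/s vs Q_B = 0.3263 m³/s, so channel A carries more.

channel A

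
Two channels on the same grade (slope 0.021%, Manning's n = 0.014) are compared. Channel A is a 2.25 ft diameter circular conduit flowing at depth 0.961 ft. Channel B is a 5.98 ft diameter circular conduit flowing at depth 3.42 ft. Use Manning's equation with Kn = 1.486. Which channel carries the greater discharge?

Channel A: For a circular section of diameter D = 2.25 ft at depth y = 0.961 ft, the central angle is θ = 2 arccos(1 − 2y/D) = 2.849 rad. Then A = (D²/8)(θ − sin θ) = 1.62 ft² and P = Dθ/2 = 3.205 ft. Hydraulic radius R = A/P = 1.62/3.205 = 0.5056 ft. Q_A = (1.486/0.014)·1.62·0.5056^(2/3)·√0.00021 = 1.582 ft³/s.
Channel B: For a circular section of diameter D = 5.98 ft at depth y = 3.42 ft, the central angle is θ = 2 arccos(1 − 2y/D) = 3.43 rad. Then A = (D²/8)(θ − sin θ) = 16.61 ft² and P = Dθ/2 = 10.26 ft. Hydraulic radius R = A/P = 16.61/10.26 = 1.619 ft. Q_B = (1.486/0.014)·16.61·1.619^(2/3)·√0.00021 = 35.22 ft³/s.
Q_A = 1.582 ft³/s vs Q_B = 35.22 ft³/s, so channel B carries more.

channel B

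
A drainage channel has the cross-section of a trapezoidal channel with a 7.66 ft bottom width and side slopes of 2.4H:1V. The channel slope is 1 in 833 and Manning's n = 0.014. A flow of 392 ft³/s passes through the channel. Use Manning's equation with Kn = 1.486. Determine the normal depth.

y_n = 3.71 ft

Manning's equation rearranged: A R^(2/3) = nQ / (1.486·√S) = 0.014 × 392 / (1.486 × √0.0012) = 106.6.
Trying y = 4.7 ft: A R^(2/3) = 175.7 — over.
Trying y = 2.96 ft: A R^(2/3) = 66.94 — short.
Trying y = 3.71 ft: A R^(2/3) = 106.5 — matches.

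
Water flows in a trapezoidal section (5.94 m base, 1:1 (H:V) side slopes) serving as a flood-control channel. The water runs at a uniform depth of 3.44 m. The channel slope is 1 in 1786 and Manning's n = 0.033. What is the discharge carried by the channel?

With bottom width b = 5.94 m and side slope z = 1: A = (b + zy)y = (5.94 + 1×3.44)×3.44 = 32.27 m²; P = b + 2y√(1+z²) = 5.94 + 2×3.44×1.414 = 15.67 m.
Hydraulic radius R = A/P = 32.27/15.67 = 2.059 m.
Manning's equation: Q = (1/n) A R^(2/3) S^(1/2) = (1/0.033) × 32.27 × 2.059^(2/3) × 0.0005599^(1/2) = 37.4 m³/s.

Q = 37.4 m³/s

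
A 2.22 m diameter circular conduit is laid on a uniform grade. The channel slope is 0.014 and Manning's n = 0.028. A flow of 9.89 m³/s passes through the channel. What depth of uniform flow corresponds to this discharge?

Manning's equation rearranged: A R^(2/3) = nQ / (1·√S) = 0.028 × 9.89 / (√0.014) = 2.34.
Try y = 1.8 m: A R^(2/3) = 2.588 — over.
Try y = 1.45 m: A R^(2/3) = 1.991 — short.
Try y = 1.64 m: A R^(2/3) = 2.342 — matches.

y_n = 1.64 m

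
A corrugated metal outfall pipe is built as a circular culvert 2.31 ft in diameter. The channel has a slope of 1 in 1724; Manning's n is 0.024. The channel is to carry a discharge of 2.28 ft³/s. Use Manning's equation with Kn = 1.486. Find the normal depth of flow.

y_n = 1.19 ft

Manning's equation rearranged: A R^(2/3) = nQ / (1.486·√S) = 0.024 × 2.28 / (1.486 × √0.00058) = 1.529.
Try y = 1.41 ft: A R^(2/3) = 2.004 — high.
Try y = 1.19 ft: A R^(2/3) = 1.528 — matches.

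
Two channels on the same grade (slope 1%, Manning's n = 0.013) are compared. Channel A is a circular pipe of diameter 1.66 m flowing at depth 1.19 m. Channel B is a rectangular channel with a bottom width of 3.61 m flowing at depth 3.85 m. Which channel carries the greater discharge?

Channel A: For a circular section of diameter D = 1.66 m at depth y = 1.19 m, the central angle is θ = 2 arccos(1 − 2y/D) = 4.039 rad. Then A = (D²/8)(θ − sin θ) = 1.66 m² and P = Dθ/2 = 3.352 m. Hydraulic radius R = A/P = 1.66/3.352 = 0.4953 m. Q_A = (1/0.013)·1.66·0.4953^(2/3)·√0.01 = 7.996 m³/s.
Channel B: Flow area A = b·y = 3.61 × 3.85 = 13.9 m². Wetted perimeter P = b + 2y = 3.61 + 2×3.85 = 11.31 m. Hydraulic radius R = A/P = 13.9/11.31 = 1.229 m. Q_B = (1/0.013)·13.9·1.229^(2/3)·√0.01 = 122.7 m³/s.
Q_A = 7.996 m³/s vs Q_B = 122.7 m³/s, so channel B carries more.

channel B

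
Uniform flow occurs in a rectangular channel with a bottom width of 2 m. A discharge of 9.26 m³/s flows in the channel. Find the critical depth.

y_c = 1.3 m

For a rectangular channel, critical depth y_c = (q²/g)^(1/3) where q = Q/b = 9.26/2 = 4.63 m²/s.
So y_c = (4.63²/9.81)^(1/3) = 1.3 m.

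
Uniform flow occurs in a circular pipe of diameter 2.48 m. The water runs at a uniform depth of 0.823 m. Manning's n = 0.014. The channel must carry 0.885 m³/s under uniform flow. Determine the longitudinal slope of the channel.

For a circular section of diameter D = 2.48 m at depth y = 0.823 m, the central angle is θ = 2 arccos(1 − 2y/D) = 2.456 rad. Then A = (D²/8)(θ − sin θ) = 1.401 m² and P = Dθ/2 = 3.045 m.
Hydraulic radius R = A/P = 1.401/3.045 = 0.4601 m.
From Manning's equation, S = [nQ / (1 A R^(2/3))]² = [0.014 × 0.885 / (1 × 1.401 × 0.4601^(2/3))]² = 0.00022.

S = 0.00022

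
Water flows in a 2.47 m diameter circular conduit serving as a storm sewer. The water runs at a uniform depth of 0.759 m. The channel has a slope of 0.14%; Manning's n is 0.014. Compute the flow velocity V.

For a circular section of diameter D = 2.47 m at depth y = 0.759 m, the central angle is θ = 2 arccos(1 − 2y/D) = 2.35 rad. Then A = (D²/8)(θ − sin θ) = 1.25 m² and P = Dθ/2 = 2.903 m.
Hydraulic radius R = A/P = 1.25/2.903 = 0.4306 m.
From Manning's equation, V = (1/n) R^(2/3) S^(1/2) = (1/0.014) × 0.4306^(2/3) × 0.0014^(1/2) = 1.52 m/s.

V = 1.52 m/s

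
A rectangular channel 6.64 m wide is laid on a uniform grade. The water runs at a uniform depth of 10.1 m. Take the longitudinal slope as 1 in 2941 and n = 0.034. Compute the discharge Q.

Flow area A = b·y = 6.64 × 10.1 = 67.06 m². Wetted perimeter P = b + 2y = 6.64 + 2×10.1 = 26.84 m.
Hydraulic radius R = A/P = 67.06/26.84 = 2.499 m.
Manning's equation: Q = (1/n) A R^(2/3) S^(1/2) = (1/0.034) × 67.06 × 2.499^(2/3) × 0.00034^(1/2) = 67 m³/s.

Q = 67 m³/s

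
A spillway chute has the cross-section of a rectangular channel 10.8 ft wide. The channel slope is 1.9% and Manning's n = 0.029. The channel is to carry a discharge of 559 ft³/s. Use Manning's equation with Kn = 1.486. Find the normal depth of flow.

Manning's equation rearranged: A R^(2/3) = nQ / (1.486·√S) = 0.029 × 559 / (1.486 × √0.019) = 79.14.
Try y = 3.58 ft: A R^(2/3) = 64.46 — low.
Try y = 4.15 ft: A R^(2/3) = 79.15 — close enough.

y_n = 4.15 ft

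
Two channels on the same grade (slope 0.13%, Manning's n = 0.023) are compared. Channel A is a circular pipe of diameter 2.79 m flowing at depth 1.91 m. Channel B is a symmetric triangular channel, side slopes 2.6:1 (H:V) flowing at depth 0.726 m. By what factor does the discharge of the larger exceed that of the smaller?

Channel A: For a circular section of diameter D = 2.79 m at depth y = 1.91 m, the central angle is θ = 2 arccos(1 − 2y/D) = 3.898 rad. Then A = (D²/8)(θ − sin θ) = 4.46 m² and P = Dθ/2 = 5.437 m. Hydraulic radius R = A/P = 4.46/5.437 = 0.8203 m. Q_A = (1/0.023)·4.46·0.8203^(2/3)·√0.0013 = 6.127 m³/s.
Channel B: For a triangular section with side slope z = 2.6: A = zy² = 2.6×0.726² = 1.37 m²; P = 2y√(1+z²) = 2×0.726×2.786 = 4.045 m. Hydraulic radius R = A/P = 1.37/4.045 = 0.3388 m. Q_B = (1/0.023)·1.37·0.3388^(2/3)·√0.0013 = 1.044 m³/s.
The larger discharge is 6.127 m³/s and the smaller is 1.044 m³/s; the ratio is 5.87.

5.87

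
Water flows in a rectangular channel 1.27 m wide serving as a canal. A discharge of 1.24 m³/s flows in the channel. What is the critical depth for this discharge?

For a rectangular channel, critical depth y_c = (q²/g)^(1/3) where q = Q/b = 1.24/1.27 = 0.9764 m²/s.
So y_c = (0.9764²/9.81)^(1/3) = 0.46 m.

y_c = 0.46 m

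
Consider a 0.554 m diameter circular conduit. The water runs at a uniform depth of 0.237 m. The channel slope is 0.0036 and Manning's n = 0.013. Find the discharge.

Q = 0.113 m³/s

For a circular section of diameter D = 0.554 m at depth y = 0.237 m, the central angle is θ = 2 arccos(1 − 2y/D) = 2.852 rad. Then A = (D²/8)(θ − sin θ) = 0.09844 m² and P = Dθ/2 = 0.7899 m.
Hydraulic radius R = A/P = 0.09844/0.7899 = 0.1246 m.
Manning's equation: Q = (1/n) A R^(2/3) S^(1/2) = (1/0.013) × 0.09844 × 0.1246^(2/3) × 0.0036^(1/2) = 0.113 m³/s.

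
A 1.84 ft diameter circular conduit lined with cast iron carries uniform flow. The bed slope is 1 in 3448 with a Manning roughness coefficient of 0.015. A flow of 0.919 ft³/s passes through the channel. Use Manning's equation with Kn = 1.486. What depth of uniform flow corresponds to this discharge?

Manning's equation rearranged: A R^(2/3) = nQ / (1.486·√S) = 0.015 × 0.919 / (1.486 × √0.00029) = 0.5447.
At y = 0.809 ft: A R^(2/3) = 0.6334 — too large.
At y = 0.744 ft: A R^(2/3) = 0.5446 — close enough.

y_n = 0.744 ft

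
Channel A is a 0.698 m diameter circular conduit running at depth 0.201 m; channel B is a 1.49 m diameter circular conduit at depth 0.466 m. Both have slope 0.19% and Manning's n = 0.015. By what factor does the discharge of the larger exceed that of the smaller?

Channel A: For a circular section of diameter D = 0.698 m at depth y = 0.201 m, the central angle is θ = 2 arccos(1 − 2y/D) = 2.266 rad. Then A = (D²/8)(θ − sin θ) = 0.09121 m² and P = Dθ/2 = 0.7907 m. Hydraulic radius R = A/P = 0.09121/0.7907 = 0.1153 m. Q_A = (1/0.015)·0.09121·0.1153^(2/3)·√0.0019 = 0.0628 m³/s.
Channel B: For a circular section of diameter D = 1.49 m at depth y = 0.466 m, the central angle is θ = 2 arccos(1 − 2y/D) = 2.374 rad. Then A = (D²/8)(θ − sin θ) = 0.4661 m² and P = Dθ/2 = 1.769 m. Hydraulic radius R = A/P = 0.4661/1.769 = 0.2635 m. Q_B = (1/0.015)·0.4661·0.2635^(2/3)·√0.0019 = 0.5567 m³/s.
The larger discharge is 0.5567 m³/s and the smaller is 0.0628 m³/s; the ratio is 8.86.

8.86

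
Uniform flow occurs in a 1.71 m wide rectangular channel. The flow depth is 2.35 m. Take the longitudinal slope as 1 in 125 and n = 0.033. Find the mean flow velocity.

Flow area A = b·y = 1.71 × 2.35 = 4.019 m². Wetted perimeter P = b + 2y = 1.71 + 2×2.35 = 6.41 m.
Hydraulic radius R = A/P = 4.019/6.41 = 0.6269 m.
From Manning's equation, V = (1/n) R^(2/3) S^(1/2) = (1/0.033) × 0.6269^(2/3) × 0.008^(1/2) = 1.99 m/s.

V = 1.99 m/s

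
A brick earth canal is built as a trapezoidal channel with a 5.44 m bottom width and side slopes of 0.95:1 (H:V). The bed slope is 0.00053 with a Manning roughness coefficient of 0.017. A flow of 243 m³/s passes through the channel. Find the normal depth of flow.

Manning's equation rearranged: A R^(2/3) = nQ / (1·√S) = 0.017 × 243 / (√0.00053) = 179.4.
Trying y = 5.59 m: A R^(2/3) = 121.7 — short.
Trying y = 7.74 m: A R^(2/3) = 236.7 — over.
Trying y = 6.77 m: A R^(2/3) = 179.3 — matches.

y_n = 6.77 m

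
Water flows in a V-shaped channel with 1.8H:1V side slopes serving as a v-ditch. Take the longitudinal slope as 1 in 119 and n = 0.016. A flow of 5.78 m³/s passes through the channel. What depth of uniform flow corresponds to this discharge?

y_n = 0.99 m

Manning's equation rearranged: A R^(2/3) = nQ / (1·√S) = 0.016 × 5.78 / (√0.008403) = 1.009.
At y = 0.719 m: A R^(2/3) = 0.4301 — low.
At y = 1.13 m: A R^(2/3) = 1.436 — high.
At y = 0.99 m: A R^(2/3) = 1.009 — ≈ 1.009.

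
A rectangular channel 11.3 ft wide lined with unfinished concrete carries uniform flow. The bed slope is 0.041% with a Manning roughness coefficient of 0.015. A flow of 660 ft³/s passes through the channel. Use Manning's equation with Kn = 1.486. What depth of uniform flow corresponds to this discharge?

y_n = 11.9 ft

Manning's equation rearranged: A R^(2/3) = nQ / (1.486·√S) = 0.015 × 660 / (1.486 × √0.00041) = 329.
Trying y = 8.33 ft: A R^(2/3) = 211.4 — too small.
Trying y = 11.9 ft: A R^(2/3) = 329.2 — ≈ 329.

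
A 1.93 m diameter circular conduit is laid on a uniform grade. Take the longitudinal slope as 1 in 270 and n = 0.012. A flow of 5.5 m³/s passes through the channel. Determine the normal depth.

Manning's equation rearranged: A R^(2/3) = nQ / (1·√S) = 0.012 × 5.5 / (√0.003704) = 1.084.
Try y = 0.815 m: A R^(2/3) = 0.6692 — short.
Try y = 1.34 m: A R^(2/3) = 1.491 — over.
Try y = 1.08 m: A R^(2/3) = 1.084 — matches.

y_n = 1.08 m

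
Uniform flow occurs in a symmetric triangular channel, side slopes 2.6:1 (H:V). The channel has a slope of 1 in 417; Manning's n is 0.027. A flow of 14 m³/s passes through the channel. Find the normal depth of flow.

y_n = 1.82 m

Manning's equation rearranged: A R^(2/3) = nQ / (1·√S) = 0.027 × 14 / (√0.002398) = 7.719.
Try y = 1.41 m: A R^(2/3) = 3.911 — short.
Try y = 2.09 m: A R^(2/3) = 11.17 — over.
Try y = 1.82 m: A R^(2/3) = 7.724 — matches.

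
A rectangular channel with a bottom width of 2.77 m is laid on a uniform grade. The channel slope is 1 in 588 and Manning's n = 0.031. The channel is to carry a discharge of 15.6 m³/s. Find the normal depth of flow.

y_n = 4.13 m

Manning's equation rearranged: A R^(2/3) = nQ / (1·√S) = 0.031 × 15.6 / (√0.001701) = 11.73.
At y = 3.13 m: A R^(2/3) = 8.438 — too small.
At y = 4.13 m: A R^(2/3) = 11.72 — matches.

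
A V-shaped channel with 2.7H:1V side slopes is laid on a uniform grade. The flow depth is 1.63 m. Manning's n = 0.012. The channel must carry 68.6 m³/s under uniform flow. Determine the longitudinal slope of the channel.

S = 0.0188

For a triangular section with side slope z = 2.7: A = zy² = 2.7×1.63² = 7.174 m²; P = 2y√(1+z²) = 2×1.63×2.879 = 9.386 m.
Hydraulic radius R = A/P = 7.174/9.386 = 0.7643 m.
From Manning's equation, S = [nQ / (1 A R^(2/3))]² = [0.012 × 68.6 / (1 × 7.174 × 0.7643^(2/3))]² = 0.0188.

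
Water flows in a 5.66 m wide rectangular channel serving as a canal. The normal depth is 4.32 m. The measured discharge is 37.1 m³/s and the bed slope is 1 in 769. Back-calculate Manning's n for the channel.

Flow area A = b·y = 5.66 × 4.32 = 24.45 m². Wetted perimeter P = b + 2y = 5.66 + 2×4.32 = 14.3 m.
Hydraulic radius R = A/P = 24.45/14.3 = 1.71 m.
Rearranging Manning's equation: n = (1/Q) A R^(2/3) S^(1/2) = (1/37.1) × 24.45 × 1.71^(2/3) × √0.0013 = 0.034.

n = 0.034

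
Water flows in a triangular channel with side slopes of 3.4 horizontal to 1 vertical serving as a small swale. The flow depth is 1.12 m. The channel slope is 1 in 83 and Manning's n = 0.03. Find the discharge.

For a triangular section with side slope z = 3.4: A = zy² = 3.4×1.12² = 4.265 m²; P = 2y√(1+z²) = 2×1.12×3.544 = 7.939 m.
Hydraulic radius R = A/P = 4.265/7.939 = 0.5372 m.
Manning's equation: Q = (1/n) A R^(2/3) S^(1/2) = (1/0.03) × 4.265 × 0.5372^(2/3) × 0.01205^(1/2) = 10.3 m³/s.

Q = 10.3 m³/s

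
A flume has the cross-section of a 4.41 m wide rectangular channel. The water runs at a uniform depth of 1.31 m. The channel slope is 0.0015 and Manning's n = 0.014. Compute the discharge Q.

Q = 14 m³/s

Flow area A = b·y = 4.41 × 1.31 = 5.777 m². Wetted perimeter P = b + 2y = 4.41 + 2×1.31 = 7.03 m.
Hydraulic radius R = A/P = 5.777/7.03 = 0.8218 m.
Manning's equation: Q = (1/n) A R^(2/3) S^(1/2) = (1/0.014) × 5.777 × 0.8218^(2/3) × 0.0015^(1/2) = 14 m³/s.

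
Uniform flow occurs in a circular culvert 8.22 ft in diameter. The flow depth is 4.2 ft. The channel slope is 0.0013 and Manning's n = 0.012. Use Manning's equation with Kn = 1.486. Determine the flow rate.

For a circular section of diameter D = 8.22 ft at depth y = 4.2 ft, the central angle is θ = 2 arccos(1 − 2y/D) = 3.185 rad. Then A = (D²/8)(θ − sin θ) = 27.27 ft² and P = Dθ/2 = 13.09 ft.
Hydraulic radius R = A/P = 27.27/13.09 = 2.083 ft.
Manning's equation: Q = (1.486/n) A R^(2/3) S^(1/2) = (1.486/0.012) × 27.27 × 2.083^(2/3) × 0.0013^(1/2) = 199 ft³/s.

Q = 199 ft³/s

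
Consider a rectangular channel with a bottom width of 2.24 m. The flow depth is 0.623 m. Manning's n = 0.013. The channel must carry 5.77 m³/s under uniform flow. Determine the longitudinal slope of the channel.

S = 0.00979

Flow area A = b·y = 2.24 × 0.623 = 1.396 m². Wetted perimeter P = b + 2y = 2.24 + 2×0.623 = 3.486 m.
Hydraulic radius R = A/P = 1.396/3.486 = 0.4003 m.
From Manning's equation, S = [nQ / (1 A R^(2/3))]² = [0.013 × 5.77 / (1 × 1.396 × 0.4003^(2/3))]² = 0.00979.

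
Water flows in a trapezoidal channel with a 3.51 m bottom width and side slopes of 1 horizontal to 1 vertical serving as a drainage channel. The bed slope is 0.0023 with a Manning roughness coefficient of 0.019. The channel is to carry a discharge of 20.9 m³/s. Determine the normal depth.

Manning's equation rearranged: A R^(2/3) = nQ / (1·√S) = 0.019 × 20.9 / (√0.0023) = 8.28.
At y = 1.99 m: A R^(2/3) = 12.34 — too large.
At y = 1.3 m: A R^(2/3) = 5.699 — too small.
At y = 1.6 m: A R^(2/3) = 8.271 — ≈ 8.28.

y_n = 1.6 m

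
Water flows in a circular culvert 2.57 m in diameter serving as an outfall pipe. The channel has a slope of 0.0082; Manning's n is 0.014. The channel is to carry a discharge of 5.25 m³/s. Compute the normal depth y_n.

Manning's equation rearranged: A R^(2/3) = nQ / (1·√S) = 0.014 × 5.25 / (√0.0082) = 0.8117.
Trying y = 0.902 m: A R^(2/3) = 1.021 — too large.
Trying y = 0.8 m: A R^(2/3) = 0.8123 — ≈ 0.8117.

y_n = 0.8 m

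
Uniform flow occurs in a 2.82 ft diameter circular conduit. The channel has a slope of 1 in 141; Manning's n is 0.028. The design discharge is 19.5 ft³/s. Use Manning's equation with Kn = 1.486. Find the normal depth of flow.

Manning's equation rearranged: A R^(2/3) = nQ / (1.486·√S) = 0.028 × 19.5 / (1.486 × √0.007092) = 4.363.
At y = 2.53 ft: A R^(2/3) = 5.266 — too large.
At y = 1.68 ft: A R^(2/3) = 3.288 — too small.
At y = 2.06 ft: A R^(2/3) = 4.372 — close enough.

y_n = 2.06 ft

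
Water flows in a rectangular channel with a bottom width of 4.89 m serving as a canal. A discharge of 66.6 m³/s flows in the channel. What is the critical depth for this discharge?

For a rectangular channel, critical depth y_c = (q²/g)^(1/3) where q = Q/b = 66.6/4.89 = 13.62 m²/s.
So y_c = (13.62²/9.81)^(1/3) = 2.66 m.

y_c = 2.66 m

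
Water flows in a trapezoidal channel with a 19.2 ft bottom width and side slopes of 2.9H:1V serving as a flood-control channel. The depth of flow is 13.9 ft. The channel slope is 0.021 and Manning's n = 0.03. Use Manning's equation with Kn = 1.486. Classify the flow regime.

With bottom width b = 19.2 ft and side slope z = 2.9: A = (b + zy)y = (19.2 + 2.9×13.9)×13.9 = 827.2 ft²; P = b + 2y√(1+z²) = 19.2 + 2×13.9×3.068 = 104.5 ft.
Hydraulic radius R = A/P = 827.2/104.5 = 7.917 ft.
V = (1.486/n) R^(2/3) √S = (1.486/0.03) × 7.917^(2/3) × √0.021 = 28.51 ft/s. Hydraulic depth D_h = A/T = 827.2/99.82 = 8.287 ft.
Froude number Fr = V/√(g·D_h) = 28.51/√(32.2×8.287) = 1.75, which is greater than 1, so the flow is supercritical.

supercritical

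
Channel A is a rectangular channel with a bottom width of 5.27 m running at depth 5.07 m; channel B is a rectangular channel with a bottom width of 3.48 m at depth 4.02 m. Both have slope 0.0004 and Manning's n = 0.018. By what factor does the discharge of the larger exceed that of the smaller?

Channel A: Flow area A = b·y = 5.27 × 5.07 = 26.72 m². Wetted perimeter P = b + 2y = 5.27 + 2×5.07 = 15.41 m. Hydraulic radius R = A/P = 26.72/15.41 = 1.734 m. Q_A = (1/0.018)·26.72·1.734^(2/3)·√0.0004 = 42.85 m³/s.
Channel B: Flow area A = b·y = 3.48 × 4.02 = 13.99 m². Wetted perimeter P = b + 2y = 3.48 + 2×4.02 = 11.52 m. Hydraulic radius R = A/P = 13.99/11.52 = 1.214 m. Q_B = (1/0.018)·13.99·1.214^(2/3)·√0.0004 = 17.69 m³/s.
The larger discharge is 42.85 m³/s and the smaller is 17.69 m³/s; the ratio is 2.42.

2.42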